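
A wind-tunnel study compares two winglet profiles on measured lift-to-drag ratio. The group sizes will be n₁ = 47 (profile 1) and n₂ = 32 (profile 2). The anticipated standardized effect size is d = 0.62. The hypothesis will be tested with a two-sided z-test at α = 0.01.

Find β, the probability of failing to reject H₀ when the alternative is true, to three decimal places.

Noncentrality parameter: δ = d / √(1/n₁ + 1/n₂) = 0.62 / √(1/47 + 1/32) = 2.7052
Two-sided α = 0.01 → critical value z_{0.005} = 2.576.
Power = Φ(δ − 2.576) + Φ(−δ − 2.576) = Φ(0.129) + Φ(-5.281) = 0.5515 + 0.0000 = 0.5515.
Type II error: β = 1 − power = 1 − 0.5515 = 0.4485.

β ≈ 0.449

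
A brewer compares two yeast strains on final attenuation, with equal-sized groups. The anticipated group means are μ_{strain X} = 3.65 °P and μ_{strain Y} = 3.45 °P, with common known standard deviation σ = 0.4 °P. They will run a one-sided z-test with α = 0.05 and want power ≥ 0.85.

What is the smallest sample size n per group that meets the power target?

n = 58 per group

Standardized effect: d = |μ_{strain X} − μ_{strain Y}| / σ = |3.65 − 3.45| / 0.4 = 0.5000
Set Φ(δ − 1.645) = 0.85; then δ − 1.645 = Φ⁻¹(0.85) = 1.036, giving δ = 2.681.
δ = d·√(n/2) ⇒ n = 2(δ/d)² = 2 × (2.681 / 0.5000)² = 57.51.
Rounding up, n = 58 per group.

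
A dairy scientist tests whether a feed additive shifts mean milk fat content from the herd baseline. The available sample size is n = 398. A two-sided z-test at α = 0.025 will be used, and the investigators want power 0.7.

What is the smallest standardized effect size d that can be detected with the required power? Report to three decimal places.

Need Φ(δ − 2.241) = 0.7, so δ = 2.241 + 0.524 = 2.766.
(Lower-tail contribution to power is negligible for δ > 0.)
δ = d·√n ⇒ d = δ/√n = 2.766/√398 = 0.1386.

d ≈ 0.139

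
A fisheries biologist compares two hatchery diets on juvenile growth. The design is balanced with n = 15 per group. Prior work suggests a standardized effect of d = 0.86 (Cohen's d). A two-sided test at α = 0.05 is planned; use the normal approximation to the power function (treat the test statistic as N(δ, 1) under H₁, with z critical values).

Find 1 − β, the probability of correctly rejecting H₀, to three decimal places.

Noncentrality parameter: λ = d·√(n/2) = 0.86 × √(15/2) = 2.3552
Two-sided α = 0.05 → critical value z_{0.025} = 1.960.
Power = Φ(λ − 1.960) + Φ(−λ − 1.960) = Φ(0.395) + Φ(-4.315) = 0.6537 + 0.0000 = 0.6537.

Power ≈ 0.654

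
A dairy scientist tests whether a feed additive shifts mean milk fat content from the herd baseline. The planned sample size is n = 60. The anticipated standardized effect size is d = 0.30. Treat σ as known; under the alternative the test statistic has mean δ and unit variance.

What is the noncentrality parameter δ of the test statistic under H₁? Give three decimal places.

δ ≈ 2.324

δ = d·√n = 0.30 × √60 = 2.3238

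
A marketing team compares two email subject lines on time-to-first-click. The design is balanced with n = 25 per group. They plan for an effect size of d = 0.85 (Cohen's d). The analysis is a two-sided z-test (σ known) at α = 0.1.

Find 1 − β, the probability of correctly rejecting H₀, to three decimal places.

Noncentrality parameter: δ = d·√(n/2) = 0.85 × √(25/2) = 3.0052
Critical value for a two-sided test at α = 0.1: z_{α/2} = 1.645.
Power = Φ(δ − 1.645) + Φ(−δ − 1.645) = Φ(1.360) + Φ(-4.650) = 0.9131 + 0.0000 = 0.9131.

Power ≈ 0.913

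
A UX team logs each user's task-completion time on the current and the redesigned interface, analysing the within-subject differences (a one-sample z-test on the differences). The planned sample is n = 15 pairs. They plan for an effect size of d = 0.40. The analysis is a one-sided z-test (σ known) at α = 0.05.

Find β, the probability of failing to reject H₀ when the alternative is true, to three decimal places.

β ≈ 0.538

Noncentrality parameter: δ = d·√n = 0.40 × √15 = 1.5492
Critical value for a one-sided test at α = 0.05: z_α = 1.645.
Power = P(Z > 1.645 − δ) = Φ(-0.096) = 0.4619.
Type II error: β = 1 − power = 1 − 0.4619 = 0.5381.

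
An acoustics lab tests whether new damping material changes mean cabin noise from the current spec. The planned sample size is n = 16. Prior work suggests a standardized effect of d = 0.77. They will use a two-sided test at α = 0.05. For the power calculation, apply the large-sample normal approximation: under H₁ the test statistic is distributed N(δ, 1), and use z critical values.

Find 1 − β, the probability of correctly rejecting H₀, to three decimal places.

Power ≈ 0.869

Noncentrality parameter: δ = d·√n = 0.77 × √16 = 3.0800
Critical value for a two-sided test at α = 0.05: z_{α/2} = 1.960.
Power = Φ(δ − 1.960) + Φ(−δ − 1.960) = Φ(1.120) + Φ(-5.040) = 0.8687 + 0.0000 = 0.8687.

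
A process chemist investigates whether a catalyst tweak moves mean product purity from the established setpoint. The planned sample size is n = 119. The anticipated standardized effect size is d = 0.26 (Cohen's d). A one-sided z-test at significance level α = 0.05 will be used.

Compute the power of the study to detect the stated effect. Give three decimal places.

Power ≈ 0.883

Noncentrality parameter: δ = d·√n = 0.26 × √119 = 2.8363
Critical value for a one-sided test at α = 0.05: z_α = 1.645.
Power = Φ(δ − 1.645) = Φ(1.191) = 0.8833.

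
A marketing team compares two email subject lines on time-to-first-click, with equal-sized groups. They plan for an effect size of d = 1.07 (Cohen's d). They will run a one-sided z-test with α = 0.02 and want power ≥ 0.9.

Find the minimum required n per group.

n = 20 per group

Set Φ(δ − 2.054) = 0.9; then δ − 2.054 = Φ⁻¹(0.9) = 1.282, giving δ = 3.335.
δ = d·√(n/2) ⇒ n = 2(δ/d)² = 2 × (3.335 / 1.07)² = 19.43.
Rounding up, n = 20 per group.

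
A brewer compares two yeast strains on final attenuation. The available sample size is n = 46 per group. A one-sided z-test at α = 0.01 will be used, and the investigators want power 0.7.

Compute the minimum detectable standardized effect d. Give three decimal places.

d ≈ 0.594

Need Φ(δ − 2.326) = 0.7, so δ = 2.326 + 0.524 = 2.851.
δ = d·√(n/2) ⇒ d = δ/√(n/2) = 2.851/√(46/2) = 0.5944.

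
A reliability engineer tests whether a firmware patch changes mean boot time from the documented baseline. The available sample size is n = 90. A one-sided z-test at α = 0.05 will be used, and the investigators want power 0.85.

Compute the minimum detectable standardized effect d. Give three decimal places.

Required noncentrality: δ = z_{0.05} + z_{0.15} = 1.645 + 1.036 = 2.681.
δ = d·√n ⇒ d = δ/√n = 2.681/√90 = 0.2826.

d ≈ 0.283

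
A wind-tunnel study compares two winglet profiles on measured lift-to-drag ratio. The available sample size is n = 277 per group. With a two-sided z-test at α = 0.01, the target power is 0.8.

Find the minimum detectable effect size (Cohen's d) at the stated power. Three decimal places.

Need Φ(δ − 2.576) = 0.8, so δ = 2.576 + 0.842 = 3.417.
(Lower-tail contribution to power is negligible for δ > 0.)
δ = d·√(n/2) ⇒ d = δ/√(n/2) = 3.417/√(277/2) = 0.2904.

d ≈ 0.290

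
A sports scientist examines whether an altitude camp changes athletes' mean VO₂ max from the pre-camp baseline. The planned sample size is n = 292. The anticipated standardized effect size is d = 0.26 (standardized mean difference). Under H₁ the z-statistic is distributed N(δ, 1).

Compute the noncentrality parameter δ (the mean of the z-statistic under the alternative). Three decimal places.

δ = d·√n = 0.26 × √292 = 4.4429

δ ≈ 4.443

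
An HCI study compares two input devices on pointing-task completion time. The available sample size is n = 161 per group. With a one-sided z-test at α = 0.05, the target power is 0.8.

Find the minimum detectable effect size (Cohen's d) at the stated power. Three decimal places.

Required noncentrality: δ = z_{0.05} + z_{0.20} = 1.645 + 0.842 = 2.486.
δ = d·√(n/2) ⇒ d = δ/√(n/2) = 2.486/√(161/2) = 0.2771.

d ≈ 0.277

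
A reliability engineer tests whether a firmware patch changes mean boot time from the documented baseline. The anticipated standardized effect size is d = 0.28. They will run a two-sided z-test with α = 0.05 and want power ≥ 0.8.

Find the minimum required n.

n = 101

For power 0.8 need Φ(δ − z_{0.025}) = 0.8, so δ = z_{0.025} + z_{0.20} = 1.960 + 0.842 = 2.802.
(Ignoring the negligible lower-tail rejection probability gives the usual closed-form inversion.)
δ = d·√n ⇒ n = (δ/d)² = (2.802 / 0.28)² = 100.11.
Round up to the next whole unit.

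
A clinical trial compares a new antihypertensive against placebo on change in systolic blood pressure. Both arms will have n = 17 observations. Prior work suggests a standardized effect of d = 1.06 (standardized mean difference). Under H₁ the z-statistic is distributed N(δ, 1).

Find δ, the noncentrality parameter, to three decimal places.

δ ≈ 3.090

The noncentrality parameter scales effect size by the design's sample-size factor: δ = d·√(n/2) = 1.06 × √(17/2) = 3.0904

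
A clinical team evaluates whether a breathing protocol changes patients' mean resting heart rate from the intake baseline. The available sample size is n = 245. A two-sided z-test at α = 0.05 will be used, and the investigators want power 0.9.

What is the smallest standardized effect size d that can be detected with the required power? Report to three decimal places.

Need Φ(δ − 1.960) = 0.9, so δ = 1.960 + 1.282 = 3.242.
(The second rejection-region term Φ(−δ − z_{α/2}) is negligible and dropped.)
δ = d·√n ⇒ d = δ/√n = 3.242/√245 = 0.2071.

d ≈ 0.207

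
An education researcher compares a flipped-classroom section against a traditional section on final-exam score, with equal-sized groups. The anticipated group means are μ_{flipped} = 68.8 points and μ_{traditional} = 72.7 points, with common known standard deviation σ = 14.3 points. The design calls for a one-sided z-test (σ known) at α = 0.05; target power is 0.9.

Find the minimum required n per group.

n = 231 per group

Standardized effect: d = |μ_{flipped} − μ_{traditional}| / σ = |68.8 − 72.7| / 14.3 = 0.2727
For power 0.9 need Φ(δ − z_{0.05}) = 0.9, so δ = z_{0.05} + z_{0.10} = 1.645 + 1.282 = 2.926.
δ = d·√(n/2) ⇒ n = 2(δ/d)² = 2 × (2.926 / 0.2727)² = 230.27.
Rounding up, n = 231 per group.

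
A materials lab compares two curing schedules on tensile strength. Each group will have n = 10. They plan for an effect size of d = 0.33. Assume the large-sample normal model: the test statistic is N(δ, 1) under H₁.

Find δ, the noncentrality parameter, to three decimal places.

δ ≈ 0.738

The noncentrality parameter scales effect size by the design's sample-size factor: δ = d·√(n/2) = 0.33 × √(10/2) = 0.7379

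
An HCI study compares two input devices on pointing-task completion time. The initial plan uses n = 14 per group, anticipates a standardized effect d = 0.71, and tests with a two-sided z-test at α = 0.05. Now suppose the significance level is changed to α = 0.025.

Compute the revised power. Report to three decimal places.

δ = d·√(n/2) = 0.71 × √(14/2) = 1.8785 (unchanged). New critical value: z_{0.0125} = 2.241.
Revised power = Φ(δ − 2.241) + Φ(−δ − 2.241) = Φ(-0.363) + Φ(-4.120) = 0.3583 + 0.0000 = 0.3584.

Power ≈ 0.358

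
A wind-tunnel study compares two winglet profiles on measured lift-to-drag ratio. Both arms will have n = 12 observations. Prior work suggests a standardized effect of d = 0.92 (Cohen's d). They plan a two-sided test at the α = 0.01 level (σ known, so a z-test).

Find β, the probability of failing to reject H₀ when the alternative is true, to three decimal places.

Noncentrality parameter: λ = d·√(n/2) = 0.92 × √(12/2) = 2.2535
Two-sided α = 0.01 → critical value z_{0.005} = 2.576.
Power = Φ(λ − 2.576) + Φ(−λ − 2.576) = Φ(-0.322) + Φ(-4.829) = 0.3736 + 0.0000 = 0.3736.
Type II error: β = 1 − power = 1 − 0.3736 = 0.6264.

β ≈ 0.626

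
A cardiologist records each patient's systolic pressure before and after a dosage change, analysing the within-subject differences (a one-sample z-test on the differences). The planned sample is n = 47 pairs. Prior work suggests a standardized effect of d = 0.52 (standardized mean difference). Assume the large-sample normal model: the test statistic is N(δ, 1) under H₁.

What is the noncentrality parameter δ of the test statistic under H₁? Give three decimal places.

δ = d·√n = 0.52 × √47 = 3.5649

δ ≈ 3.565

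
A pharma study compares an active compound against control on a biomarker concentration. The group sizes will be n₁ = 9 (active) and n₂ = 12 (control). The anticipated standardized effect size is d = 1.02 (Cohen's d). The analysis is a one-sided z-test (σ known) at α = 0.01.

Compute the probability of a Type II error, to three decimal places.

Noncentrality parameter: δ = d / √(1/n₁ + 1/n₂) = 1.02 / √(1/9 + 1/12) = 2.3131
One-sided α = 0.01 → critical value z_{0.01} = 2.326.
Power = P(Z > 2.326 − δ) = Φ(-0.013) = 0.4947.
Type II error: β = 1 − power = 1 − 0.4947 = 0.5053.

β ≈ 0.505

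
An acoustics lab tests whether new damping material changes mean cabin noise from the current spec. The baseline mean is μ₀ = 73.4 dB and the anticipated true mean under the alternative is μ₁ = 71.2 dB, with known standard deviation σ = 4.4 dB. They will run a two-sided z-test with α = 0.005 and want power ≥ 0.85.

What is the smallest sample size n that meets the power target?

n = 60

Standardized effect: d = |μ₁ − μ₀| / σ = |71.2 − 73.4| / 4.4 = 0.5000
Set Φ(δ − 2.807) = 0.85; then δ − 2.807 = Φ⁻¹(0.85) = 1.036, giving δ = 3.843.
(Ignoring the negligible lower-tail rejection probability gives the usual closed-form inversion.)
δ = d·√n ⇒ n = (δ/d)² = (3.843 / 0.5000)² = 59.09.
Rounding up, n = 60.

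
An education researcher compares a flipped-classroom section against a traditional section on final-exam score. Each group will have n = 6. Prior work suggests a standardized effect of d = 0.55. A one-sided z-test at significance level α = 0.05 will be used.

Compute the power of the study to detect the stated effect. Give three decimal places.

Noncentrality parameter: δ = d·√(n/2) = 0.55 × √(6/2) = 0.9526
One-sided α = 0.05 → critical value z_{0.05} = 1.645.
Power = Φ(δ − 1.645) = Φ(-0.692) = 0.2444.

Power ≈ 0.244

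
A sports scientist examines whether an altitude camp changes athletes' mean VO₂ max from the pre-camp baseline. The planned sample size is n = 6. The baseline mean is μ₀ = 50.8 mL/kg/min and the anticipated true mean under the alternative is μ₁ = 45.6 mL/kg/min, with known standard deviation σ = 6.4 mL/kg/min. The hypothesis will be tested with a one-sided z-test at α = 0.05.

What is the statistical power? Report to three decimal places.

Power ≈ 0.635

Standardized effect: d = |μ₁ − μ₀| / σ = |45.6 − 50.8| / 6.4 = 0.8125
Noncentrality parameter: δ = d·√n = 0.8125 × √6 = 1.9902
Critical value for a one-sided test at α = 0.05: z_α = 1.645.
Power = P(Z > 1.645 − δ) = Φ(0.345) = 0.6351.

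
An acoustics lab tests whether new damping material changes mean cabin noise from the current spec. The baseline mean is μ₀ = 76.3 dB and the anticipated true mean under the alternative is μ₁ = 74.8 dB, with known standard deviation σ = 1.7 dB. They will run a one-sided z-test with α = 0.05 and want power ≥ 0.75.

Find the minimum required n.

n = 7

Standardized effect: d = |μ₁ − μ₀| / σ = |74.8 − 76.3| / 1.7 = 0.8824
For power 0.75 need Φ(δ − z_{0.05}) = 0.75, so δ = z_{0.05} + z_{0.25} = 1.645 + 0.674 = 2.319.
δ = d·√n ⇒ n = (δ/d)² = (2.319 / 0.8824)² = 6.91.
Round up to the next whole unit.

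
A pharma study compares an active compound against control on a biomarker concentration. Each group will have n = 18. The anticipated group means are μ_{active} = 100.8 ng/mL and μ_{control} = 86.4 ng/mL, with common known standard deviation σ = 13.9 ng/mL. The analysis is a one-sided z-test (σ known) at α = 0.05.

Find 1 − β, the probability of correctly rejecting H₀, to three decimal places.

Standardized effect: d = |μ_{active} − μ_{control}| / σ = |100.8 − 86.4| / 13.9 = 1.0360
Noncentrality parameter: δ = d·√(n/2) = 1.0360 × √(18/2) = 3.1079
Critical value for a one-sided test at α = 0.05: z_α = 1.645.
Power = P(Z > 1.645 − δ) = Φ(1.463) = 0.9283.

Power ≈ 0.928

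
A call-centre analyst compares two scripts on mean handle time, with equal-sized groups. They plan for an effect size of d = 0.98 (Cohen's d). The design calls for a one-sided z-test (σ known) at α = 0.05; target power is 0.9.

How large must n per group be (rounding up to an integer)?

For power 0.9 need Φ(δ − z_{0.05}) = 0.9, so δ = z_{0.05} + z_{0.10} = 1.645 + 1.282 = 2.926.
δ = d·√(n/2) ⇒ n = 2(δ/d)² = 2 × (2.926 / 0.98)² = 17.83.
Rounding up, n = 18 per group.

n = 18 per group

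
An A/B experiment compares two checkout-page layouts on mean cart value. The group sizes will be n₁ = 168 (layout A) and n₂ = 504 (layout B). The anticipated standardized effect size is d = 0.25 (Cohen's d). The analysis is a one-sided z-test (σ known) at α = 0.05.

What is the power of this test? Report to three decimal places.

Power ≈ 0.877

Noncentrality parameter: δ = d / √(1/n₁ + 1/n₂) = 0.25 / √(1/168 + 1/504) = 2.8062
Critical value for a one-sided test at α = 0.05: z_α = 1.645.
Power = P(Z > 1.645 − δ) = Φ(1.161) = 0.8773.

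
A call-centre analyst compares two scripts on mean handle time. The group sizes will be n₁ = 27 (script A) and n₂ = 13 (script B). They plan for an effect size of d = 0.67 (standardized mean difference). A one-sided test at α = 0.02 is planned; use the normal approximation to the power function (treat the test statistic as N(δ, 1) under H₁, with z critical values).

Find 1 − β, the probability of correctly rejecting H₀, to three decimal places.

Noncentrality parameter: δ = d / √(1/n₁ + 1/n₂) = 0.67 / √(1/27 + 1/13) = 1.9847
One-sided α = 0.02 → critical value z_{0.02} = 2.054.
Power = Φ(δ − 2.054) = Φ(-0.069) = 0.4725.

Power ≈ 0.472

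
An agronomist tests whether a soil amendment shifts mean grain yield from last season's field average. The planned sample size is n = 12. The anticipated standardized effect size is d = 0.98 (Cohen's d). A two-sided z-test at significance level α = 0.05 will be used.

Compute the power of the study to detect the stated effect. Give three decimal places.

Noncentrality parameter: δ = d·√n = 0.98 × √12 = 3.3948
Two-sided α = 0.05 → critical value z_{0.025} = 1.960.
Power = Φ(δ − 1.960) + Φ(−δ − 1.960) = Φ(1.435) + Φ(-5.355) = 0.9243 + 0.0000 = 0.9243.

Power ≈ 0.924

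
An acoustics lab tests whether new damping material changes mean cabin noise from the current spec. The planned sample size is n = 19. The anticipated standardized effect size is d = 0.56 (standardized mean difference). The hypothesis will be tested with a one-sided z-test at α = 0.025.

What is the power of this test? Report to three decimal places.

Noncentrality parameter: δ = d·√n = 0.56 × √19 = 2.4410
Critical value for a one-sided test at α = 0.025: z_α = 1.960.
Power = Φ(δ − 1.960) = Φ(0.481) = 0.6847.

Power ≈ 0.685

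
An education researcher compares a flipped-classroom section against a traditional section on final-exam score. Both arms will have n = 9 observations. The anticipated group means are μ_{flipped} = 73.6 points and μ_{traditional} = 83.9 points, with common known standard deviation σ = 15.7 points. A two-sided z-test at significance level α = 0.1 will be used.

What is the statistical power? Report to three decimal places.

Standardized effect: d = |μ_{flipped} − μ_{traditional}| / σ = |73.6 − 83.9| / 15.7 = 0.6561
Noncentrality parameter: δ = d·√(n/2) = 0.6561 × √(9/2) = 1.3917
Two-sided α = 0.1 → critical value z_{0.05} = 1.645.
Power = Φ(δ − 1.645) + Φ(−δ − 1.645) = Φ(-0.253) + Φ(-3.037) = 0.4001 + 0.0012 = 0.4013.

Power ≈ 0.401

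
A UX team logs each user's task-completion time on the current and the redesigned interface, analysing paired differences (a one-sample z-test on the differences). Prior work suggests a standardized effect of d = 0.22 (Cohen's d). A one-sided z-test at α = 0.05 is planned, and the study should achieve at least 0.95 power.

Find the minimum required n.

Set Φ(δ − 1.645) = 0.95; then δ − 1.645 = Φ⁻¹(0.95) = 1.645, giving δ = 3.290.
δ = d·√n ⇒ n = (δ/d)² = (3.290 / 0.22)² = 223.60.
Round up to the next whole unit.

n = 224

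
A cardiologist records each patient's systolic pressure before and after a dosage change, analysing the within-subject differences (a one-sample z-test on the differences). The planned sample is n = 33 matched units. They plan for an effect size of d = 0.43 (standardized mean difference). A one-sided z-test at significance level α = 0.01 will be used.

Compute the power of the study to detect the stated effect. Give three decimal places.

Power ≈ 0.557

Noncentrality parameter: δ = d·√n = 0.43 × √33 = 2.4702
Critical value for a one-sided test at α = 0.01: z_α = 2.326.
Power = P(Z > 2.326 − δ) = Φ(0.144) = 0.5572.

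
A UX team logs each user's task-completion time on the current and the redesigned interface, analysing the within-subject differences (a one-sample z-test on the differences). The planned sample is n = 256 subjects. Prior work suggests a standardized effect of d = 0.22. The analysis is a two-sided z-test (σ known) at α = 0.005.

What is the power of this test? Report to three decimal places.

Power ≈ 0.762

Noncentrality parameter: δ = d·√n = 0.22 × √256 = 3.5200
Critical value for a two-sided test at α = 0.005: z_{α/2} = 2.807.
Power = Φ(δ − 2.807) + Φ(−δ − 2.807) = Φ(0.713) + Φ(-6.327) = 0.7621 + 0.0000 = 0.7621.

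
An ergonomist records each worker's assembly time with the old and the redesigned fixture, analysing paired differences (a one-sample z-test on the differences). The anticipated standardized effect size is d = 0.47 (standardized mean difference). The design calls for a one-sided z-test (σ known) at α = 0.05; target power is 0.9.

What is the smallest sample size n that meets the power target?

n = 39

Set Φ(δ − 1.645) = 0.9; then δ − 1.645 = Φ⁻¹(0.9) = 1.282, giving δ = 2.926.
δ = d·√n ⇒ n = (δ/d)² = (2.926 / 0.47)² = 38.77.
Round up to the next whole unit.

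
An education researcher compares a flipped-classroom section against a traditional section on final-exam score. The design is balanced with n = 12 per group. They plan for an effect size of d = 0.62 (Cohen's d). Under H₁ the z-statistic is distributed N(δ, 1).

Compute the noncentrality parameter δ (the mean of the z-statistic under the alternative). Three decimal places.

δ = d·√(n/2) = 0.62 × √(12/2) = 1.5187

δ ≈ 1.519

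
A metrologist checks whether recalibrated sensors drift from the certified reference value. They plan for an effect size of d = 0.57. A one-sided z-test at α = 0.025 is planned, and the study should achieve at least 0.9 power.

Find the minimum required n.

n = 33

Set Φ(δ − 1.960) = 0.9; then δ − 1.960 = Φ⁻¹(0.9) = 1.282, giving δ = 3.242.
δ = d·√n ⇒ n = (δ/d)² = (3.242 / 0.57)² = 32.34.
Rounding up, n = 33.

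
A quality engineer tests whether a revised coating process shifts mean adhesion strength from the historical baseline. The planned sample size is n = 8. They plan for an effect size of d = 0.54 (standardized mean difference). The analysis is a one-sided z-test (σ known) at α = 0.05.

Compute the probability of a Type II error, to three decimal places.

β ≈ 0.547

Noncentrality parameter: δ = d·√n = 0.54 × √8 = 1.5274
One-sided α = 0.05 → critical value z_{0.05} = 1.645.
Power = Φ(δ − 1.645) = Φ(-0.118) = 0.4532.
Type II error: β = 1 − power = 1 − 0.4532 = 0.5468.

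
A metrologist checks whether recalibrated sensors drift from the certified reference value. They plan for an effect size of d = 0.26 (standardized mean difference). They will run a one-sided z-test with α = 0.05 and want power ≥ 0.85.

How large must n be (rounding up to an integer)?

For power 0.85 need Φ(δ − z_{0.05}) = 0.85, so δ = z_{0.05} + z_{0.15} = 1.645 + 1.036 = 2.681.
δ = d·√n ⇒ n = (δ/d)² = (2.681 / 0.26)² = 106.35.
Round up to the next whole unit.

n = 107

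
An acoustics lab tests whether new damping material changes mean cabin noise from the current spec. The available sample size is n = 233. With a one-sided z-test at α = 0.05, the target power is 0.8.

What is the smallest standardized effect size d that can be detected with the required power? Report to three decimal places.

Required noncentrality: δ = z_{0.05} + z_{0.20} = 1.645 + 0.842 = 2.486.
δ = d·√n ⇒ d = δ/√n = 2.486/√233 = 0.1629.

d ≈ 0.163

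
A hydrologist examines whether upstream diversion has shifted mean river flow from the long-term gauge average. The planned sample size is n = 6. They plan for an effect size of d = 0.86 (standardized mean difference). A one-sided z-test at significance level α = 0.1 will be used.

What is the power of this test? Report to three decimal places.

Power ≈ 0.795

Noncentrality parameter: δ = d·√n = 0.86 × √6 = 2.1066
One-sided α = 0.1 → critical value z_{0.1} = 1.282.
Power = P(Z > 1.282 − δ) = Φ(0.825) = 0.7953.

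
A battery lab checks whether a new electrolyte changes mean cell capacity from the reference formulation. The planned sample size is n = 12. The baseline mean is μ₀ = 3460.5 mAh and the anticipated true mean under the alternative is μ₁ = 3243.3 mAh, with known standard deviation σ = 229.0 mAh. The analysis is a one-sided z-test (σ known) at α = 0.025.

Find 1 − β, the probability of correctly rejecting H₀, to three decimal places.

Power ≈ 0.908

Standardized effect: d = |μ₁ − μ₀| / σ = |3243.3 − 3460.5| / 229.0 = 0.9485
Noncentrality parameter: δ = d·√n = 0.9485 × √12 = 3.2856
One-sided α = 0.025 → critical value z_{0.025} = 1.960.
Power = Φ(δ − 1.960) = Φ(1.326) = 0.9075.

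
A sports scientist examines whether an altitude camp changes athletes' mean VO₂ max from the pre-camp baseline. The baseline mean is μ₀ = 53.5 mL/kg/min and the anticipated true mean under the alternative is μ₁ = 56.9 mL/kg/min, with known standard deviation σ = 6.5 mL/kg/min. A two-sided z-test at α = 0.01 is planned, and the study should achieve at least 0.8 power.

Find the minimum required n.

n = 43

Standardized effect: d = |μ₁ − μ₀| / σ = |56.9 − 53.5| / 6.5 = 0.5231
Set Φ(δ − 2.576) = 0.8; then δ − 2.576 = Φ⁻¹(0.8) = 0.842, giving δ = 3.417.
(For δ > 0 the lower-tail rejection region contributes negligibly to power, so the one-term inversion is standard.)
δ = d·√n ⇒ n = (δ/d)² = (3.417 / 0.5231)² = 42.68.
Round up to the next whole unit.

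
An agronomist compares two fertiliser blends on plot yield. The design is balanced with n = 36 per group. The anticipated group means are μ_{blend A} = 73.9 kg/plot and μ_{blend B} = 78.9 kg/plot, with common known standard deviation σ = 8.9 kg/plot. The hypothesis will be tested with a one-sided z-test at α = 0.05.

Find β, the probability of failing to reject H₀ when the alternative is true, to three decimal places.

Standardized effect: d = |μ_{blend A} − μ_{blend B}| / σ = |73.9 − 78.9| / 8.9 = 0.5618
Noncentrality parameter: δ = d·√(n/2) = 0.5618 × √(36/2) = 2.3835
Critical value for a one-sided test at α = 0.05: z_α = 1.645.
Power = Φ(δ − 1.645) = Φ(0.739) = 0.7699.
Type II error: β = 1 − power = 1 − 0.7699 = 0.2301.

β ≈ 0.230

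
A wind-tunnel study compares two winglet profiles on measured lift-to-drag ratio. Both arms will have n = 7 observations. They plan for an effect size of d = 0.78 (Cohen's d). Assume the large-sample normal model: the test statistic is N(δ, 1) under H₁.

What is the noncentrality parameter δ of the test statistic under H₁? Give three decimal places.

The noncentrality parameter scales effect size by the design's sample-size factor: δ = d·√(n/2) = 0.78 × √(7/2) = 1.4592

δ ≈ 1.459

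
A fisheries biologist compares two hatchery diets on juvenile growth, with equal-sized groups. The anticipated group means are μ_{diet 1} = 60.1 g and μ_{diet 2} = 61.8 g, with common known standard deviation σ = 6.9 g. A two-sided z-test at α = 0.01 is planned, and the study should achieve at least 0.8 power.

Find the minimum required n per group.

Standardized effect: d = |μ_{diet 1} − μ_{diet 2}| / σ = |60.1 − 61.8| / 6.9 = 0.2464
For power 0.8 need Φ(δ − z_{0.005}) = 0.8, so δ = z_{0.005} + z_{0.20} = 2.576 + 0.842 = 3.417.
(For δ > 0 the lower-tail rejection region contributes negligibly to power, so the one-term inversion is standard.)
δ = d·√(n/2) ⇒ n = 2(δ/d)² = 2 × (3.417 / 0.2464)² = 384.80.
Round up to the next whole unit.

n = 385 per group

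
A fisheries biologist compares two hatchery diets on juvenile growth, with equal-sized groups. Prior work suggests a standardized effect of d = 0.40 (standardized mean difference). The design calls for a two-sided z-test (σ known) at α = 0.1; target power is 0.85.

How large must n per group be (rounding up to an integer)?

n = 90 per group

For power 0.85 need Φ(δ − z_{0.05}) = 0.85, so δ = z_{0.05} + z_{0.15} = 1.645 + 1.036 = 2.681.
(Ignoring the negligible lower-tail rejection probability gives the usual closed-form inversion.)
δ = d·√(n/2) ⇒ n = 2(δ/d)² = 2 × (2.681 / 0.40)² = 89.87.
Rounding up, n = 90 per group.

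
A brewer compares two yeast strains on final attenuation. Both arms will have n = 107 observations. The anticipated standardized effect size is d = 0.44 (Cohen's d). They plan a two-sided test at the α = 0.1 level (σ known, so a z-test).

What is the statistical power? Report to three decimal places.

Noncentrality parameter: δ = d·√(n/2) = 0.44 × √(107/2) = 3.2183
Critical value for a two-sided test at α = 0.1: z_{α/2} = 1.645.
Power = Φ(δ − 1.645) + Φ(−δ − 1.645) = Φ(1.573) + Φ(-4.863) = 0.9422 + 0.0000 = 0.9422.

Power ≈ 0.942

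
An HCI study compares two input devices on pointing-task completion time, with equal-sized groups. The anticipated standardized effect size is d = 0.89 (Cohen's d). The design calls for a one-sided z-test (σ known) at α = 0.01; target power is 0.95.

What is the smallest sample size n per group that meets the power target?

Set Φ(δ − 2.326) = 0.95; then δ − 2.326 = Φ⁻¹(0.95) = 1.645, giving δ = 3.971.
δ = d·√(n/2) ⇒ n = 2(δ/d)² = 2 × (3.971 / 0.89)² = 39.82.
Rounding up, n = 40 per group.

n = 40 per group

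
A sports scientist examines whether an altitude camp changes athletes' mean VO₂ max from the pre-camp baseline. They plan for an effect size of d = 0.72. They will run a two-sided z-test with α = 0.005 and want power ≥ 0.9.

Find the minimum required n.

For power 0.9 need Φ(δ − z_{0.0025}) = 0.9, so δ = z_{0.0025} + z_{0.10} = 2.807 + 1.282 = 4.089.
(For δ > 0 the lower-tail rejection region contributes negligibly to power, so the one-term inversion is standard.)
δ = d·√n ⇒ n = (δ/d)² = (4.089 / 0.72)² = 32.25.
Round up to the next whole unit.

n = 33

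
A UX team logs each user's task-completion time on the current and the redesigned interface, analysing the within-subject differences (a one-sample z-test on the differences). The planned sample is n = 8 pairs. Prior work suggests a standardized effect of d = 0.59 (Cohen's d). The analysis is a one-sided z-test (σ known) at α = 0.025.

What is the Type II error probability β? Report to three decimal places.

Noncentrality parameter: δ = d·√n = 0.59 × √8 = 1.6688
One-sided α = 0.025 → critical value z_{0.025} = 1.960.
Power = P(Z > 1.960 − δ) = Φ(-0.291) = 0.3855.
Type II error: β = 1 − power = 1 − 0.3855 = 0.6145.

β ≈ 0.615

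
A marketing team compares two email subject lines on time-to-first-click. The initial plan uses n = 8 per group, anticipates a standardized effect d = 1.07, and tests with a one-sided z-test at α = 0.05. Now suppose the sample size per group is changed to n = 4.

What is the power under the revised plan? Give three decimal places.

With n = 4 per group: δ = d·√(n/2) = 1.07 × √(4/2) = 1.5132. Critical value z_{0.05} = 1.645.
Revised power = P(Z > 1.645 − δ) = Φ(-0.132) = 0.4476.

Power ≈ 0.448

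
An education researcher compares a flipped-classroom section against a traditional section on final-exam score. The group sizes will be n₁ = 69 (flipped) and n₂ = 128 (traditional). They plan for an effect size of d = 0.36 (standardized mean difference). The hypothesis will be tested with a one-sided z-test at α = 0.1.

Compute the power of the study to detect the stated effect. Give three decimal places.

Noncentrality parameter: δ = d / √(1/n₁ + 1/n₂) = 0.36 / √(1/69 + 1/128) = 2.4105
Critical value for a one-sided test at α = 0.1: z_α = 1.282.
Power = Φ(δ − 1.282) = Φ(1.129) = 0.8705.

Power ≈ 0.871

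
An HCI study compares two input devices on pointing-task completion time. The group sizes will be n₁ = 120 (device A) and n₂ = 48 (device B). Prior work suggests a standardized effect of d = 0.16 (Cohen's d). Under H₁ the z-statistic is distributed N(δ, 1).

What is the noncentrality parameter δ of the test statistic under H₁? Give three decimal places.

The noncentrality parameter scales effect size by the design's sample-size factor: δ = d / √(1/n₁ + 1/n₂) = 0.16 / √(1/120 + 1/48) = 0.9369

δ ≈ 0.937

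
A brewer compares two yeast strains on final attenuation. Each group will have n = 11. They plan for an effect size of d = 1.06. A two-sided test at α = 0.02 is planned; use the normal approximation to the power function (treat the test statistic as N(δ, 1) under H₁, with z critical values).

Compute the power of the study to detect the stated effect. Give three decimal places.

Power ≈ 0.563

Noncentrality parameter: δ = d·√(n/2) = 1.06 × √(11/2) = 2.4859
Critical value for a two-sided test at α = 0.02: z_{α/2} = 2.326.
Power = Φ(δ − 2.326) + Φ(−δ − 2.326) = Φ(0.160) + Φ(-4.812) = 0.5634 + 0.0000 = 0.5634.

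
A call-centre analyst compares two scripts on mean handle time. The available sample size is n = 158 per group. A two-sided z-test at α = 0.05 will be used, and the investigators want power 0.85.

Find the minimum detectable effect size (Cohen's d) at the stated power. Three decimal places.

Required noncentrality: δ = z_{0.025} + z_{0.15} = 1.960 + 1.036 = 2.996.
(Lower-tail contribution to power is negligible for δ > 0.)
δ = d·√(n/2) ⇒ d = δ/√(n/2) = 2.996/√(158/2) = 0.3371.

d ≈ 0.337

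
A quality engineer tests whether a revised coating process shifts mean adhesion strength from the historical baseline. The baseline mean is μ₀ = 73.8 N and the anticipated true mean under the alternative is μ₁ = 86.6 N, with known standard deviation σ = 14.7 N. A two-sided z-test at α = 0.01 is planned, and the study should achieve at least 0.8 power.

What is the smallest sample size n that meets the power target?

Standardized effect: d = |μ₁ − μ₀| / σ = |86.6 − 73.8| / 14.7 = 0.8707
Set Φ(δ − 2.576) = 0.8; then δ − 2.576 = Φ⁻¹(0.8) = 0.842, giving δ = 3.417.
(For δ > 0 the lower-tail rejection region contributes negligibly to power, so the one-term inversion is standard.)
δ = d·√n ⇒ n = (δ/d)² = (3.417 / 0.8707)² = 15.40.
Rounding up, n = 16.

n = 16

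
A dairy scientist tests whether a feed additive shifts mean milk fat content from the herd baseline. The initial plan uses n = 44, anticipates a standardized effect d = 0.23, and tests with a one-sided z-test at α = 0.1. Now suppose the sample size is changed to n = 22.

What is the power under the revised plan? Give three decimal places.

With n = 22: δ = d·√n = 0.23 × √22 = 1.0788. Critical value z_{0.1} = 1.282.
Revised power = P(Z > 1.282 − δ) = Φ(-0.203) = 0.4197.

Power ≈ 0.420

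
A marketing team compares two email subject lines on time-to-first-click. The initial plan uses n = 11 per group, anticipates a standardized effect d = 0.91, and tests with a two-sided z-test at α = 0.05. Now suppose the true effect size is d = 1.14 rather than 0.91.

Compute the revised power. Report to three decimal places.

With d = 1.14: δ = d·√(n/2) = 1.14 × √(11/2) = 2.6735. Critical value z_{0.025} = 1.960.
Revised power = Φ(δ − 1.960) + Φ(−δ − 1.960) = Φ(0.714) + Φ(-4.634) = 0.7623 + 0.0000 = 0.7623.

Power ≈ 0.762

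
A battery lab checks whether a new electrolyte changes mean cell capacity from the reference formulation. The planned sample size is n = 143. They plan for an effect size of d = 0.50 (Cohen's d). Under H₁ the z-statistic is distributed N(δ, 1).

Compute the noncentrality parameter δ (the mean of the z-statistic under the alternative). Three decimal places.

δ ≈ 5.979

δ = d·√n = 0.50 × √143 = 5.9791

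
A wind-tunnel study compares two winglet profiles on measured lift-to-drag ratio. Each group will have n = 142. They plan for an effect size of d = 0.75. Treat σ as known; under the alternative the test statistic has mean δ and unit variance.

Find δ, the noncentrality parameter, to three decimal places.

δ ≈ 6.320

The noncentrality parameter scales effect size by the design's sample-size factor: δ = d·√(n/2) = 0.75 × √(142/2) = 6.3196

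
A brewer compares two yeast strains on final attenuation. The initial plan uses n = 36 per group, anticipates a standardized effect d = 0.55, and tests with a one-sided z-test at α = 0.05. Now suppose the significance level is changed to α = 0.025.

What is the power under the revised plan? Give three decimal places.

δ = d·√(n/2) = 0.55 × √(36/2) = 2.3335 (unchanged). New critical value: z_{0.025} = 1.960.
Revised power = Φ(δ − 1.960) = Φ(0.373) = 0.6456.

Power ≈ 0.646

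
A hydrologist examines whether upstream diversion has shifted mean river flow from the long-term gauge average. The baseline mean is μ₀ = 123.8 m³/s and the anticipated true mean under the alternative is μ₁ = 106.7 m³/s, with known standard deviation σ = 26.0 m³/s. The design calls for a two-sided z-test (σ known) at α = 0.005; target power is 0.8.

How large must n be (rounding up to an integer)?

n = 31

Standardized effect: d = |μ₁ − μ₀| / σ = |106.7 − 123.8| / 26.0 = 0.6577
Set Φ(δ − 2.807) = 0.8; then δ − 2.807 = Φ⁻¹(0.8) = 0.842, giving δ = 3.649.
(The Φ(−δ − z_{α/2}) term is vanishingly small for δ > 0 and is dropped in the standard sample-size formula.)
δ = d·√n ⇒ n = (δ/d)² = (3.649 / 0.6577)² = 30.78.
Round up to the next whole unit.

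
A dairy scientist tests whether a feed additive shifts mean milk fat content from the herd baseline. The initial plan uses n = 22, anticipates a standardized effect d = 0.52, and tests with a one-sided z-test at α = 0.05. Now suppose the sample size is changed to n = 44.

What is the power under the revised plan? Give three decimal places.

Power ≈ 0.964

With n = 44: δ = d·√n = 0.52 × √44 = 3.4493. Critical value z_{0.05} = 1.645.
Revised power = P(Z > 1.645 − δ) = Φ(1.804) = 0.9644.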